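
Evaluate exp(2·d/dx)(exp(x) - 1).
e^{x + 2} - 1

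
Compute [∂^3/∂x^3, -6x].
-18\frac{d^{2}}{dx^{2}}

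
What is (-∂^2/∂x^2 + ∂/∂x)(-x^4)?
4 x^{2} \left(3 - x\right)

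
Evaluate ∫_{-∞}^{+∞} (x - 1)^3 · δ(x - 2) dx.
1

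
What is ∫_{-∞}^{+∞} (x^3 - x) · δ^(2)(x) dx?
0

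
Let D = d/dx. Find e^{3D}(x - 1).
x + 2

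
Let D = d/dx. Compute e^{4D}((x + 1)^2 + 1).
x^{2} + 10 x + 26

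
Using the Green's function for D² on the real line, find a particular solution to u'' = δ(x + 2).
\frac{|x + 2|}{2}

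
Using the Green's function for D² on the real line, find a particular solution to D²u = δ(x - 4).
\frac{|x - 4|}{2}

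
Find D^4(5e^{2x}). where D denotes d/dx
80 e^{2 x}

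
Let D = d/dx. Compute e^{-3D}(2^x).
2^{x - 3}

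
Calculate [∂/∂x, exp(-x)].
- e^{- x}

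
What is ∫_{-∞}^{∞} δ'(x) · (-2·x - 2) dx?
2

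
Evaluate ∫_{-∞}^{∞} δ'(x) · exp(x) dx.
-1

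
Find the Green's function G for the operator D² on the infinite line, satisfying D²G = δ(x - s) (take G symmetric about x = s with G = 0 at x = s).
\frac{|x - s|}{2}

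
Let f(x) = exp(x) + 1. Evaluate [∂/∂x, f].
e^{x}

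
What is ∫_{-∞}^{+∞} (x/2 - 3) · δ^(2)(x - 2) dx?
0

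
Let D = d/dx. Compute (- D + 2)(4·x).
8 x - 4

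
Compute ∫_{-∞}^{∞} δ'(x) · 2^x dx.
- \log{\left(2 \right)}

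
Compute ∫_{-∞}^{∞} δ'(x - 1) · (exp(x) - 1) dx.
- e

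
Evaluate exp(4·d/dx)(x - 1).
x + 3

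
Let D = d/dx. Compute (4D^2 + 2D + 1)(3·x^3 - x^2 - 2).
3 x^{3} + 17 x^{2} + 68 x - 10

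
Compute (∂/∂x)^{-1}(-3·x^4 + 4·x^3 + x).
- \frac{3 x^{5}}{5} + x^{4} + \frac{x^{2}}{2}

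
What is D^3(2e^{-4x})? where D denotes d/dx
- 128 e^{- 4 x}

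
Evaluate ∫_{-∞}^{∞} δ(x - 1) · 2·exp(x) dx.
2 e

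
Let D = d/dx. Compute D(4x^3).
12 x^{2}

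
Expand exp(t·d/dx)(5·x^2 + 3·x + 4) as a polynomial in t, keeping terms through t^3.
5 t^{2} + t \left(10 x + 3\right) + 5 x^{2} + 3 x + 4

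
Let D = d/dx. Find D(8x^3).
24 x^{2}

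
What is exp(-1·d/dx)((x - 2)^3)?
x^{3} - 9 x^{2} + 27 x - 27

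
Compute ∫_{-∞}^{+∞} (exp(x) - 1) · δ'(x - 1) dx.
- e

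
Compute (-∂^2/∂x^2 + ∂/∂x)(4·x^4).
16 x^{2} \left(x - 3\right)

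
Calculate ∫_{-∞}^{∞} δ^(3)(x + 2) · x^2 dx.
0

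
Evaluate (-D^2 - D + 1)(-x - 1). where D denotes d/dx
- x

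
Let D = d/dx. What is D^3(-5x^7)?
- 1050 x^{4}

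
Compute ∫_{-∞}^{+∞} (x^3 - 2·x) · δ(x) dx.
0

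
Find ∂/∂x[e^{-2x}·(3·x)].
3 \left(1 - 2 x\right) e^{- 2 x}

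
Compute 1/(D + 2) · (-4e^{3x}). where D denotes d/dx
- \frac{4 e^{3 x}}{5}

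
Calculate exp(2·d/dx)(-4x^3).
- 4 x^{3} - 24 x^{2} - 48 x - 32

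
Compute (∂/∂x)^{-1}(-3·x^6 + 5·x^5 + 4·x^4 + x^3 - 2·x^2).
- \frac{3 x^{7}}{7} + \frac{5 x^{6}}{6} + \frac{4 x^{5}}{5} + \frac{x^{4}}{4} - \frac{2 x^{3}}{3}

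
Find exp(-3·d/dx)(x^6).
x^{6} - 18 x^{5} + 135 x^{4} - 540 x^{3} + 1215 x^{2} - 1458 x + 729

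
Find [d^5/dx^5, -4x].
-20\frac{d^{4}}{dx^{4}}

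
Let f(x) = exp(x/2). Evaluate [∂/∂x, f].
\frac{e^{\frac{x}{2}}}{2}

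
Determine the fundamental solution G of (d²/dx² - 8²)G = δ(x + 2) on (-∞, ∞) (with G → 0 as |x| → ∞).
-\frac{e^{-8|x + 2|}}{16}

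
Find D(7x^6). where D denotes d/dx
42 x^{5}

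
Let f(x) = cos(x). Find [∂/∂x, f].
- \sin{\left(x \right)}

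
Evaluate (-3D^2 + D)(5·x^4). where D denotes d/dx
20 x^{2} \left(x - 9\right)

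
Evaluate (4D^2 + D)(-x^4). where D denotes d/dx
4 x^{2} \left(- x - 12\right)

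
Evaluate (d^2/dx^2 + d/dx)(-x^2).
- 2 x - 2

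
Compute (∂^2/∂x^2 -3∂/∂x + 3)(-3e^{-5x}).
- 129 e^{- 5 x}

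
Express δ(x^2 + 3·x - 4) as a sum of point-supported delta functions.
\frac{\delta(x + 4) + \delta(x - 1)}{5}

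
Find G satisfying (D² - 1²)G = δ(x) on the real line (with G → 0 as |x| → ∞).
-\frac{e^{-|x|}}{2}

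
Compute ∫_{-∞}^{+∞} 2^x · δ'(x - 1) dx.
- \log{\left(4 \right)}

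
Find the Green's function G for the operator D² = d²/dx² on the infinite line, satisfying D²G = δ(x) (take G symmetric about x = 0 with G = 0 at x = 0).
\frac{|x|}{2}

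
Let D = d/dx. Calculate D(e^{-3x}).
- 3 e^{- 3 x}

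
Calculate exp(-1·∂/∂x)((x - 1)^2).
x^{2} - 4 x + 4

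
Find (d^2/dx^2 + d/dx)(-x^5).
5 x^{3} \left(- x - 4\right)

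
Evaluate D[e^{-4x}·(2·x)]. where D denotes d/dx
2 \left(1 - 4 x\right) e^{- 4 x}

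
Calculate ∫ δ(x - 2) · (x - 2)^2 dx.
0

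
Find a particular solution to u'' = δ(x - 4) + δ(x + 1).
\frac{|x - 4|}{2} + \frac{|x + 1|}{2}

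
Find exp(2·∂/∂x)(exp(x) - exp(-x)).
2 \sinh{\left(x + 2 \right)}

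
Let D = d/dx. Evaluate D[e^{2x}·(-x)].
\left(- 2 x - 1\right) e^{2 x}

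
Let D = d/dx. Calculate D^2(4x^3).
24 x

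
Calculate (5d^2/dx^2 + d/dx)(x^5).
5 x^{3} \left(x + 20\right)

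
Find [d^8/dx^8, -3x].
-24\frac{d^{7}}{dx^{7}}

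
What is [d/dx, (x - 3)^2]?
2 x - 6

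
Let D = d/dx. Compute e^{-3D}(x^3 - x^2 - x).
x^{3} - 10 x^{2} + 32 x - 33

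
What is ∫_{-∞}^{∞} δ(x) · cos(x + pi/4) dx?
\frac{\sqrt{2}}{2}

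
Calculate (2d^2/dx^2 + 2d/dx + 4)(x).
4 x + 2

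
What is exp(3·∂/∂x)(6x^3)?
6 x^{3} + 54 x^{2} + 162 x + 162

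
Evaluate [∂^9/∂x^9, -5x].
-45\frac{d^{8}}{dx^{8}}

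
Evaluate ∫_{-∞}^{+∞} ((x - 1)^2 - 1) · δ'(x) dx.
2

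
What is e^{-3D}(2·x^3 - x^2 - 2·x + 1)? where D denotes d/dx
2 x^{3} - 19 x^{2} + 58 x - 56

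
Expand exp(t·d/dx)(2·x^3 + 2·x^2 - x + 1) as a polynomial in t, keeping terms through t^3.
2 t^{3} + t^{2} \left(6 x + 2\right) + t \left(6 x^{2} + 4 x - 1\right) + 2 x^{3} + 2 x^{2} - x + 1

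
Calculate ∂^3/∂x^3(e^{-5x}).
- 125 e^{- 5 x}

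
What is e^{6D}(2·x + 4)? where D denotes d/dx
2 x + 16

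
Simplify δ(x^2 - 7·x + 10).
\frac{\delta(x - 2) + \delta(x - 5)}{3}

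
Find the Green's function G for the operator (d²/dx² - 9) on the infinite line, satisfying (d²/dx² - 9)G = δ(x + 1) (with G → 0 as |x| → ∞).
-\frac{e^{-3|x + 1|}}{6}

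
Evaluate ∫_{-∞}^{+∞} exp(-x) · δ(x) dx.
1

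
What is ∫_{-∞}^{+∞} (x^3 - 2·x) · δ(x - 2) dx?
4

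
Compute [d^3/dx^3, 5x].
15\frac{d^{2}}{dx^{2}}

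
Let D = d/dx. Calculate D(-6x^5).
- 30 x^{4}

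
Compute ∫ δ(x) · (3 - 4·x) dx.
3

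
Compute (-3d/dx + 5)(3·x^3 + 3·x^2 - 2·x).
15 x^{3} - 12 x^{2} - 28 x + 6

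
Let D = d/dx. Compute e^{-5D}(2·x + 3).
2 x - 7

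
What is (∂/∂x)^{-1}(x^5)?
\frac{x^{6}}{6}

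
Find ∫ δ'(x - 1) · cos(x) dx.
\sin{\left(1 \right)}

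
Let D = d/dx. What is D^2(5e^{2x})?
20 e^{2 x}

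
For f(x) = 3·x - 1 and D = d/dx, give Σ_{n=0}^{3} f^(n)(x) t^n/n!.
3 t + 3 x - 1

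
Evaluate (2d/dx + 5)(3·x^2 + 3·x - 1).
15 x^{2} + 27 x + 1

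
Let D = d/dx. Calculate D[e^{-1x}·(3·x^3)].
3 x^{2} \left(3 - x\right) e^{- x}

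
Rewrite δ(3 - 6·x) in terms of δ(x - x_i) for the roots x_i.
\frac{\delta(x - 1/2)}{6}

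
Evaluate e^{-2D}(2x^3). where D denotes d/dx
2 x^{3} - 12 x^{2} + 24 x - 16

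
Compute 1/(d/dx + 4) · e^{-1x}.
\frac{e^{- x}}{3}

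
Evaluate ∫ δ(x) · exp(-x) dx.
1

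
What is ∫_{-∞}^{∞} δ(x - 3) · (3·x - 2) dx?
7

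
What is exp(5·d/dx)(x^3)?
x^{3} + 15 x^{2} + 75 x + 125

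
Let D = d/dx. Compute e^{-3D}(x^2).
x^{2} - 6 x + 9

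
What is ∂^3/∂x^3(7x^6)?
840 x^{3}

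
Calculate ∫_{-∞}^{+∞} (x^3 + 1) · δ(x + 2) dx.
-7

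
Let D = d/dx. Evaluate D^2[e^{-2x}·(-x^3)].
2 x \left(- 2 x^{2} + 6 x - 3\right) e^{- 2 x}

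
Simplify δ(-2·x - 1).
\frac{\delta(x + 1/2)}{2}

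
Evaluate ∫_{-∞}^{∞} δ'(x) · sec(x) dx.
0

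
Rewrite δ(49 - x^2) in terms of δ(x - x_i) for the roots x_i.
\frac{\delta(x - 7) + \delta(x + 7)}{14}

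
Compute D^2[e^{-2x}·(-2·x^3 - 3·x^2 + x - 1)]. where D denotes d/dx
2 \left(- 4 x^{3} + 6 x^{2} + 8 x - 7\right) e^{- 2 x}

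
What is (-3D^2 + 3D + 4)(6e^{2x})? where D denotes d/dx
- 12 e^{2 x}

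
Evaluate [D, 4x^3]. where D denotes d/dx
12 x^{2}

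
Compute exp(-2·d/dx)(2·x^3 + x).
2 x^{3} - 12 x^{2} + 25 x - 18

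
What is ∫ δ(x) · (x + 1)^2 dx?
1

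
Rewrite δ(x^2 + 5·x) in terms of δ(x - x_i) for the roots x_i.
\frac{\delta(x + 5) + \delta(x)}{5}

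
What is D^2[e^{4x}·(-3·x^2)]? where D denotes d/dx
\left(- 48 x^{2} - 48 x - 6\right) e^{4 x}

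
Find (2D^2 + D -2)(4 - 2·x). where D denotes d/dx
4 x - 10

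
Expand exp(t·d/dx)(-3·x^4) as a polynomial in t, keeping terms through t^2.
3 x^{2} \left(- 6 t^{2} - 4 t x - x^{2}\right)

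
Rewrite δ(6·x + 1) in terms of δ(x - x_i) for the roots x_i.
\frac{\delta(x + 1/6)}{6}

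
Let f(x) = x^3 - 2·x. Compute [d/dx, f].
3 x^{2} - 2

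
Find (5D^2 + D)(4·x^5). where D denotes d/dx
20 x^{3} \left(x + 20\right)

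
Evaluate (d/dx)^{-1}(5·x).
\frac{5 x^{2}}{2}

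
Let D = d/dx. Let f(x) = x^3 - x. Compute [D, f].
3 x^{2} - 1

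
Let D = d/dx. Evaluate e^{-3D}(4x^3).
4 x^{3} - 36 x^{2} + 108 x - 108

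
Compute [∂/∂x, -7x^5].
- 35 x^{4}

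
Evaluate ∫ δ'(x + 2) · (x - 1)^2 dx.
6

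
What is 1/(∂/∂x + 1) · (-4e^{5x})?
- \frac{2 e^{5 x}}{3}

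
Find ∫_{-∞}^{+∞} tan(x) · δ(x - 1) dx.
\tan{\left(1 \right)}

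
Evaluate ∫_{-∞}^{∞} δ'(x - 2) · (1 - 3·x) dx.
3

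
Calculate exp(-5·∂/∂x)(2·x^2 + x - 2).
2 x^{2} - 19 x + 43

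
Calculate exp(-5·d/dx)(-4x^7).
- 4 x^{7} + 140 x^{6} - 2100 x^{5} + 17500 x^{4} - 87500 x^{3} + 262500 x^{2} - 437500 x + 312500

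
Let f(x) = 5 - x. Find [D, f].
-1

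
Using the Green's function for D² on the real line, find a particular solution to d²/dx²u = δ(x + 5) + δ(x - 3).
\frac{|x + 5|}{2} + \frac{|x - 3|}{2}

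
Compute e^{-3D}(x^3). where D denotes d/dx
x^{3} - 9 x^{2} + 27 x - 27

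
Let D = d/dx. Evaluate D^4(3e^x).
3 e^{x}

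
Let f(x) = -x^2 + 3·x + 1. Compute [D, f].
3 - 2 x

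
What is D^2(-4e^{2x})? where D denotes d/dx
- 16 e^{2 x}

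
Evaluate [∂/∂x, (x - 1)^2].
2 x - 2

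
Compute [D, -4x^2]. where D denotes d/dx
- 8 x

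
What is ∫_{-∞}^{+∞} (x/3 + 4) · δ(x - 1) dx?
\frac{13}{3}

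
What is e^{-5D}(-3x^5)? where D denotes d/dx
- 3 x^{5} + 75 x^{4} - 750 x^{3} + 3750 x^{2} - 9375 x + 9375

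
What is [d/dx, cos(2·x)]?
- 2 \sin{\left(2 x \right)}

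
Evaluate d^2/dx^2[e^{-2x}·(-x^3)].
2 x \left(- 2 x^{2} + 6 x - 3\right) e^{- 2 x}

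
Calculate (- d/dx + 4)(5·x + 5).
20 x + 15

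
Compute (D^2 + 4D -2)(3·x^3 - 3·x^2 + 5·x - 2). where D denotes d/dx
- 6 x^{3} + 42 x^{2} - 16 x + 18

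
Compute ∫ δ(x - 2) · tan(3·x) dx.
\tan{\left(6 \right)}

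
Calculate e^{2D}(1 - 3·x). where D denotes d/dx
- 3 x - 5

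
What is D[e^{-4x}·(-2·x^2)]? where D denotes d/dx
4 x \left(2 x - 1\right) e^{- 4 x}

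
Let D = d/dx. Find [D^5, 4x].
20D^{4}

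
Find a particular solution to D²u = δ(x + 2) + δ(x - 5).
\frac{|x + 2|}{2} + \frac{|x - 5|}{2}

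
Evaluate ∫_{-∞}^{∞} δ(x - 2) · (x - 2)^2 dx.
0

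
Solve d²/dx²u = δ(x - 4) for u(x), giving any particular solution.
\frac{|x - 4|}{2}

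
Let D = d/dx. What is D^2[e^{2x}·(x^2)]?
\left(4 x^{2} + 8 x + 2\right) e^{2 x}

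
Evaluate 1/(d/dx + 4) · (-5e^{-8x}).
\frac{5 e^{- 8 x}}{4}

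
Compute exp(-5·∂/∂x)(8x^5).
8 x^{5} - 200 x^{4} + 2000 x^{3} - 10000 x^{2} + 25000 x - 25000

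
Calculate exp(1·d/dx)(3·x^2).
3 x^{2} + 6 x + 3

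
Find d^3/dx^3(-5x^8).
- 1680 x^{5}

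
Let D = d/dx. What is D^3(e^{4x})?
64 e^{4 x}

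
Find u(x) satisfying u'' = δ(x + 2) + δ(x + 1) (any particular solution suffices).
\frac{|x + 2|}{2} + \frac{|x + 1|}{2}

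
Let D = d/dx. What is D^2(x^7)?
42 x^{5}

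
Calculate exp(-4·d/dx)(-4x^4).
- 4 x^{4} + 64 x^{3} - 384 x^{2} + 1024 x - 1024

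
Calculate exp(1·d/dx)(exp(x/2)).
e^{\frac{x}{2} + \frac{1}{2}}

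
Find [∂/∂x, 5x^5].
25 x^{4}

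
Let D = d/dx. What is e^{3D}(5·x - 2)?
5 x + 13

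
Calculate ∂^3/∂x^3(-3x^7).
- 630 x^{4}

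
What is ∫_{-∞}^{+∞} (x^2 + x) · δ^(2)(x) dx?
2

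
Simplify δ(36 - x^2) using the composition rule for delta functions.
\frac{\delta(x - 6) + \delta(x + 6)}{12}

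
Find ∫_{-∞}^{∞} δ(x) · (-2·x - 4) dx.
-4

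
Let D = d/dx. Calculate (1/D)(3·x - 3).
\frac{3 x^{2}}{2} - 3 x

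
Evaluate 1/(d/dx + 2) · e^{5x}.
\frac{e^{5 x}}{7}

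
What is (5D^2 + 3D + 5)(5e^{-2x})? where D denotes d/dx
95 e^{- 2 x}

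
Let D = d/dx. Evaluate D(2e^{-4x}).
- 8 e^{- 4 x}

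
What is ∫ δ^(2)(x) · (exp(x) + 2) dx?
1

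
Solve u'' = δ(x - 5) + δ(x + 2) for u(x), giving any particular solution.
\frac{|x - 5|}{2} + \frac{|x + 2|}{2}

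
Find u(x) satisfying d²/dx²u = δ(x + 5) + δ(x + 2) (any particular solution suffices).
\frac{|x + 5|}{2} + \frac{|x + 2|}{2}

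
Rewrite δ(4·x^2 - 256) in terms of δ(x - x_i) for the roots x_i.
\frac{\delta(x - 8) + \delta(x + 8)}{64}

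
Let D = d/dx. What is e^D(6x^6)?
6 x^{6} + 36 x^{5} + 90 x^{4} + 120 x^{3} + 90 x^{2} + 36 x + 6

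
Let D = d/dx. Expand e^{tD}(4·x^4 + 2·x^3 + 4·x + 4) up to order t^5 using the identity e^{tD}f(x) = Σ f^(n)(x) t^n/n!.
4 t^{4} + 2 t^{3} \left(8 x + 1\right) + 6 t^{2} x \left(4 x + 1\right) + 2 t \left(8 x^{3} + 3 x^{2} + 2\right) + 4 x^{4} + 2 x^{3} + 4 x + 4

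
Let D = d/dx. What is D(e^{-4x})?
- 4 e^{- 4 x}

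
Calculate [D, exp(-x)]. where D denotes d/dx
- e^{- x}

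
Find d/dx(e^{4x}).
4 e^{4 x}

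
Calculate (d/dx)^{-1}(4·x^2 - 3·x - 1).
\frac{4 x^{3}}{3} - \frac{3 x^{2}}{2} - x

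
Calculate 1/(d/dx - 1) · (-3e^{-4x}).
\frac{3 e^{- 4 x}}{5}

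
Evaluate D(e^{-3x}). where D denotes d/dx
- 3 e^{- 3 x}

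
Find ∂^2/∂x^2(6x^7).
252 x^{5}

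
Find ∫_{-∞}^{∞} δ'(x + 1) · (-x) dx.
1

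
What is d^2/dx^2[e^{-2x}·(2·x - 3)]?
4 \left(2 x - 5\right) e^{- 2 x}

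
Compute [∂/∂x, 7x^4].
28 x^{3}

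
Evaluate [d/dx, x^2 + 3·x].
2 x + 3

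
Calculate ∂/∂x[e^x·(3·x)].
3 \left(x + 1\right) e^{x}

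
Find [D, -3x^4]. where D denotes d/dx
- 12 x^{3}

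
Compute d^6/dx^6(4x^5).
0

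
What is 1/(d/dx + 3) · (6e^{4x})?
\frac{6 e^{4 x}}{7}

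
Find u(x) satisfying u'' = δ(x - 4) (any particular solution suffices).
\frac{|x - 4|}{2}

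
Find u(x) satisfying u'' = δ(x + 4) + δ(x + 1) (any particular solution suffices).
\frac{|x + 4|}{2} + \frac{|x + 1|}{2}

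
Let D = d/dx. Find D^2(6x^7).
252 x^{5}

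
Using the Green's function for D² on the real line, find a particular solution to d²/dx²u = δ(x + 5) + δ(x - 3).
\frac{|x + 5|}{2} + \frac{|x - 3|}{2}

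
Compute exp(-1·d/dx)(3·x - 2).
3 x - 5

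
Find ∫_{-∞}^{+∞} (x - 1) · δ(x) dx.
-1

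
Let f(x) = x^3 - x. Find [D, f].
3 x^{2} - 1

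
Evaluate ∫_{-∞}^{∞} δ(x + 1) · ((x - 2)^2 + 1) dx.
10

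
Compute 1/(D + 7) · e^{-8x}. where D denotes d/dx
- e^{- 8 x}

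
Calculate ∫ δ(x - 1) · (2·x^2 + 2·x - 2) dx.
2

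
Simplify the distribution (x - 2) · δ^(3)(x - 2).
-3\delta^{(2)}(x - 2)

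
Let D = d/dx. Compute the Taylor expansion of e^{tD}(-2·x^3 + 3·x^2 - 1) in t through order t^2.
- t^{2} \left(6 x - 3\right) - 6 t x \left(x - 1\right) - 2 x^{3} + 3 x^{2} - 1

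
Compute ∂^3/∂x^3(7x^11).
6930 x^{8}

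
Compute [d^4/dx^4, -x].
-4\frac{d^{3}}{dx^{3}}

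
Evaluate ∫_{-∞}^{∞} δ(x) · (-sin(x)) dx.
0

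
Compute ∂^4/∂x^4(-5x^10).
- 25200 x^{6}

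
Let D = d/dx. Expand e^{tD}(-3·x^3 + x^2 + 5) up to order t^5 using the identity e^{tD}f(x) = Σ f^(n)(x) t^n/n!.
- 3 t^{3} - t^{2} \left(9 x - 1\right) - t x \left(9 x - 2\right) - 3 x^{3} + x^{2} + 5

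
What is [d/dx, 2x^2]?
4 x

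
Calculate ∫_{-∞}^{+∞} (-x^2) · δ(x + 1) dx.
-1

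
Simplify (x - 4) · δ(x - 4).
0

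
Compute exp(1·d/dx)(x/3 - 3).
\frac{x}{3} - \frac{8}{3}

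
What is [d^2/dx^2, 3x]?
6\frac{d}{dx}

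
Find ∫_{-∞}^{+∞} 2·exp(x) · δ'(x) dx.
-2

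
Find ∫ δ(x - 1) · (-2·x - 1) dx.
-3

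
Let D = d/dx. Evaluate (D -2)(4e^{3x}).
4 e^{3 x}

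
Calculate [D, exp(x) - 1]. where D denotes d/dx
e^{x}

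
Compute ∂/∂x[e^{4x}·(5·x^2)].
10 x \left(2 x + 1\right) e^{4 x}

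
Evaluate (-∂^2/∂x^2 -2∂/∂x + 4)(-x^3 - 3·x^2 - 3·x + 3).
- 4 x^{3} - 6 x^{2} + 6 x + 24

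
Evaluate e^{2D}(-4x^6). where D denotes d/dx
- 4 x^{6} - 48 x^{5} - 240 x^{4} - 640 x^{3} - 960 x^{2} - 768 x - 256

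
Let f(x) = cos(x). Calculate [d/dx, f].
- \sin{\left(x \right)}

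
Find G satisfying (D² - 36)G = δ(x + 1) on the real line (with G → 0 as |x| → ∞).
-\frac{e^{-6|x + 1|}}{12}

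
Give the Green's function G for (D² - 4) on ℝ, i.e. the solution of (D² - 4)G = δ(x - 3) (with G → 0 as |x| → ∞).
-\frac{e^{-2|x - 3|}}{4}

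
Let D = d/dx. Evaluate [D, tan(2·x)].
\frac{2}{\cos^{2}{\left(2 x \right)}}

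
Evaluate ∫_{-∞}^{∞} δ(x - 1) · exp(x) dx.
e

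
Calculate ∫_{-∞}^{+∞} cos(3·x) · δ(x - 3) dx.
\cos{\left(9 \right)}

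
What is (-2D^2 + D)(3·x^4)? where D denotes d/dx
12 x^{2} \left(x - 6\right)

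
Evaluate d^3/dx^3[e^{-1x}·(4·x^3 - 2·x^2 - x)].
\left(- 4 x^{3} + 38 x^{2} - 83 x + 33\right) e^{- x}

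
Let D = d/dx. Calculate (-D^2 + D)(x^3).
3 x \left(x - 2\right)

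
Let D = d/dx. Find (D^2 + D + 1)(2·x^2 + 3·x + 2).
2 x^{2} + 7 x + 9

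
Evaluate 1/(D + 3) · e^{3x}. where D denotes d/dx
\frac{e^{3 x}}{6}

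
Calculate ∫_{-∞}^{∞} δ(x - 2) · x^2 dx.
4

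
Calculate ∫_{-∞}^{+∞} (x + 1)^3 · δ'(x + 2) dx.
-3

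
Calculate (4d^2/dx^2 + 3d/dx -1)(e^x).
6 e^{x}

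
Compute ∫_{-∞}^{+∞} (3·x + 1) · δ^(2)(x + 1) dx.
0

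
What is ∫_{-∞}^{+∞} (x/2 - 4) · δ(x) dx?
-4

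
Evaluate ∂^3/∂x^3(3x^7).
630 x^{4}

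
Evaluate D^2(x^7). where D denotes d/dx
42 x^{5}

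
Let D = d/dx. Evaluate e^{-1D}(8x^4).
8 x^{4} - 32 x^{3} + 48 x^{2} - 32 x + 8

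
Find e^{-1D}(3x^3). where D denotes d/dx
3 x^{3} - 9 x^{2} + 9 x - 3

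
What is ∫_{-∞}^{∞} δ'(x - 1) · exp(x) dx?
- e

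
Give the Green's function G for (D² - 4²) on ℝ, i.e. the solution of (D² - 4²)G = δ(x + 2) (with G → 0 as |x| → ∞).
-\frac{e^{-4|x + 2|}}{8}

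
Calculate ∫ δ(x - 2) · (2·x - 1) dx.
3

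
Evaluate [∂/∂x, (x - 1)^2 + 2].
2 x - 2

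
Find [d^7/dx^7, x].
7\frac{d^{6}}{dx^{6}}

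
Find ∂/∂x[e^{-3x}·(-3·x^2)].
3 x \left(3 x - 2\right) e^{- 3 x}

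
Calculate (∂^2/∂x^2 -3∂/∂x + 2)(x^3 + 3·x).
2 x^{3} - 9 x^{2} + 12 x - 9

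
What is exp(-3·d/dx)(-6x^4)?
- 6 x^{4} + 72 x^{3} - 324 x^{2} + 648 x - 486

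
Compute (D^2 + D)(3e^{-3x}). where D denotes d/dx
18 e^{- 3 x}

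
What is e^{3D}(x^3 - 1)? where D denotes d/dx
x^{3} + 9 x^{2} + 27 x + 26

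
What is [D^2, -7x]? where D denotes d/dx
-14D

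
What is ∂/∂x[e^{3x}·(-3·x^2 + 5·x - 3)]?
\left(- 9 x^{2} + 9 x - 4\right) e^{3 x}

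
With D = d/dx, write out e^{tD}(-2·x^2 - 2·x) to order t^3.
- 2 t^{2} - 2 t \left(2 x + 1\right) - 2 x^{2} - 2 x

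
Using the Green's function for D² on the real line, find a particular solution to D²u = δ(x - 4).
\frac{|x - 4|}{2}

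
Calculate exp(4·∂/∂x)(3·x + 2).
3 x + 14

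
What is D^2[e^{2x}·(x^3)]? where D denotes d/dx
2 x \left(2 x^{2} + 6 x + 3\right) e^{2 x}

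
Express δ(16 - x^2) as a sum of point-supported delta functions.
\frac{\delta(x - 4) + \delta(x + 4)}{8}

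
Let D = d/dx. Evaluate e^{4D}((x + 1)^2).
x^{2} + 10 x + 25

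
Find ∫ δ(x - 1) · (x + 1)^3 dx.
8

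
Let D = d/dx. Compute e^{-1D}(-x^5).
- x^{5} + 5 x^{4} - 10 x^{3} + 10 x^{2} - 5 x + 1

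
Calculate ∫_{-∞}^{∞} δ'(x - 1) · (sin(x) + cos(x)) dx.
- \cos{\left(1 \right)} + \sin{\left(1 \right)}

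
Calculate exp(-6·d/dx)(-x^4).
- x^{4} + 24 x^{3} - 216 x^{2} + 864 x - 1296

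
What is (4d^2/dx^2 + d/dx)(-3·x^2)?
- 6 x - 24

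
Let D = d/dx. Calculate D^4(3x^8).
5040 x^{4}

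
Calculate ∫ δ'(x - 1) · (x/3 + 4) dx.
- \frac{1}{3}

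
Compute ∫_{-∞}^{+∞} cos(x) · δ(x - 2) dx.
\cos{\left(2 \right)}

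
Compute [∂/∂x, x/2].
\frac{1}{2}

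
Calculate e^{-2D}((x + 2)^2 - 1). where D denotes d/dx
x^{2} - 1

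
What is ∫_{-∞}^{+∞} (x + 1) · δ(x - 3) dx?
4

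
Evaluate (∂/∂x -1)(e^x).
0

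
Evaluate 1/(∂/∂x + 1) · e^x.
\frac{e^{x}}{2}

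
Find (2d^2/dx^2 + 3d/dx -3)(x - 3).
12 - 3 x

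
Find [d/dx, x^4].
4 x^{3}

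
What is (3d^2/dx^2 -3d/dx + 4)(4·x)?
16 x - 12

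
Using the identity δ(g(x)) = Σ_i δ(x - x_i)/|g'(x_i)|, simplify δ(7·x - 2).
\frac{\delta(x - 2/7)}{7}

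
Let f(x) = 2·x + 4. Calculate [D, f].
2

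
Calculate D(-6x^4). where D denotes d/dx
- 24 x^{3}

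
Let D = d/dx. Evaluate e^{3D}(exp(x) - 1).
e^{x + 3} - 1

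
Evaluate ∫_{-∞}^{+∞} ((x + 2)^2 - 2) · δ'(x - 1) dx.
-6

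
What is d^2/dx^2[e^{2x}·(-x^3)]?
- 2 x \left(2 x^{2} + 6 x + 3\right) e^{2 x}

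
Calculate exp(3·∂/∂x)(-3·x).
- 3 x - 9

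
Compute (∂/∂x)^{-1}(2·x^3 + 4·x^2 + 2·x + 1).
\frac{x^{4}}{2} + \frac{4 x^{3}}{3} + x^{2} + x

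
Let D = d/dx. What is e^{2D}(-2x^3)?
- 2 x^{3} - 12 x^{2} - 24 x - 16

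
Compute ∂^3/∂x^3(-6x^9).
- 3024 x^{6}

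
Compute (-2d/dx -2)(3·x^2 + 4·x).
- 6 x^{2} - 20 x - 8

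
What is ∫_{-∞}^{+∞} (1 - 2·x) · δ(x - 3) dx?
-5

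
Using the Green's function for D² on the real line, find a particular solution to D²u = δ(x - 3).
\frac{|x - 3|}{2}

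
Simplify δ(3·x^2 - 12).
\frac{\delta(x - 2) + \delta(x + 2)}{12}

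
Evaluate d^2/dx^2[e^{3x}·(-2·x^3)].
- 6 x \left(3 x^{2} + 6 x + 2\right) e^{3 x}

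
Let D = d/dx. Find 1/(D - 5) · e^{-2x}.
- \frac{e^{- 2 x}}{7}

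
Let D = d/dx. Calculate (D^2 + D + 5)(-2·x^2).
- 10 x^{2} - 4 x - 4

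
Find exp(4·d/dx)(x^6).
x^{6} + 24 x^{5} + 240 x^{4} + 1280 x^{3} + 3840 x^{2} + 6144 x + 4096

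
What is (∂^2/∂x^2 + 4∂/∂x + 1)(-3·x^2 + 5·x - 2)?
- 3 x^{2} - 19 x + 12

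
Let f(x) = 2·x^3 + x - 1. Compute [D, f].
6 x^{2} + 1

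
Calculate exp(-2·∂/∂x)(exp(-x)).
e^{2 - x}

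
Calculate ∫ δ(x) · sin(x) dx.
0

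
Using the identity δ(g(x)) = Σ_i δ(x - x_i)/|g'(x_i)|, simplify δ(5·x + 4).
\frac{\delta(x + 4/5)}{5}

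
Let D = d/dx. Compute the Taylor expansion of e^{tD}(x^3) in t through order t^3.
t^{3} + 3 t^{2} x + 3 t x^{2} + x^{3}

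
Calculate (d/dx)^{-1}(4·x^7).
\frac{x^{8}}{2}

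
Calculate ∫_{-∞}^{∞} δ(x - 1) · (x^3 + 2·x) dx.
3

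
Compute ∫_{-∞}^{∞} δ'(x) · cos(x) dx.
0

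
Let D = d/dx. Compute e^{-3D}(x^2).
x^{2} - 6 x + 9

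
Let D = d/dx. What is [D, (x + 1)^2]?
2 x + 2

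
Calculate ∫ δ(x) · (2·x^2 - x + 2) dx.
2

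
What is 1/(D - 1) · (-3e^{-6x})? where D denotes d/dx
\frac{3 e^{- 6 x}}{7}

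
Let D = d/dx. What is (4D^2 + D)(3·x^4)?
12 x^{2} \left(x + 12\right)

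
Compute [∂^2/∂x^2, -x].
-2\frac{d}{dx}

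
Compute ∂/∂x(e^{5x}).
5 e^{5 x}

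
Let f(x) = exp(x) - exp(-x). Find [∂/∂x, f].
2 \cosh{\left(x \right)}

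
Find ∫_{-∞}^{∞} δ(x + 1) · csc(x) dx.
- \csc{\left(1 \right)}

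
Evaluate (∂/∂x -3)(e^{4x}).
e^{4 x}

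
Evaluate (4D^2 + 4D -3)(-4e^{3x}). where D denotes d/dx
- 180 e^{3 x}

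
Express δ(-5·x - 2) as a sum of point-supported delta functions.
\frac{\delta(x + 2/5)}{5}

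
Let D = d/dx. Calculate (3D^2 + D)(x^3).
3 x \left(x + 6\right)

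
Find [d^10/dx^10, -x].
-10\frac{d^{9}}{dx^{9}}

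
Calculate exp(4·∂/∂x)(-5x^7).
- 5 x^{7} - 140 x^{6} - 1680 x^{5} - 11200 x^{4} - 44800 x^{3} - 107520 x^{2} - 143360 x - 81920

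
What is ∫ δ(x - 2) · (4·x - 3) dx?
5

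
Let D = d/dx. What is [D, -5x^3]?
- 15 x^{2}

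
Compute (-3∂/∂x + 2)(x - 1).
2 x - 5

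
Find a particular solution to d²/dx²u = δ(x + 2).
\frac{|x + 2|}{2}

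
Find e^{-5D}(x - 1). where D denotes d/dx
x - 6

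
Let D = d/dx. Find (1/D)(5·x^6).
\frac{5 x^{7}}{7}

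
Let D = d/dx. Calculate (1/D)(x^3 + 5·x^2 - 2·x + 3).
\frac{x^{4}}{4} + \frac{5 x^{3}}{3} - x^{2} + 3 x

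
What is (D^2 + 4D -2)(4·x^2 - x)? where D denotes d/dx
- 8 x^{2} + 34 x + 4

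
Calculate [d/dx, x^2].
2 x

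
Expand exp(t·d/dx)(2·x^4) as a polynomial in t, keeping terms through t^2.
2 x^{2} \left(6 t^{2} + 4 t x + x^{2}\right)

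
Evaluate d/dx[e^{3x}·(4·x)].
\left(12 x + 4\right) e^{3 x}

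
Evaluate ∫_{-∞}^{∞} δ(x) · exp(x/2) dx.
1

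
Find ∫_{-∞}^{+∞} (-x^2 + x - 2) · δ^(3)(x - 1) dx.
0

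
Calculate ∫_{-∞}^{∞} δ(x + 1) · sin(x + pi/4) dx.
\cos{\left(\frac{\pi}{4} + 1 \right)}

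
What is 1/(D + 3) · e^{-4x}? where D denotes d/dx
- e^{- 4 x}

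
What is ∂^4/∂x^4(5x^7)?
4200 x^{3}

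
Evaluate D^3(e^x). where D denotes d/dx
e^{x}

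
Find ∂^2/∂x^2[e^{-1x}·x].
\left(x - 2\right) e^{- x}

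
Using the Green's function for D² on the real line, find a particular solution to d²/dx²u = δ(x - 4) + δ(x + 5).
\frac{|x - 4|}{2} + \frac{|x + 5|}{2}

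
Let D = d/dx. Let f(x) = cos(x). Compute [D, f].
- \sin{\left(x \right)}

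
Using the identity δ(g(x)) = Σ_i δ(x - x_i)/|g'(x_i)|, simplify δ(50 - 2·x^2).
\frac{\delta(x - 5) + \delta(x + 5)}{20}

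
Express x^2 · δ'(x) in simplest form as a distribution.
0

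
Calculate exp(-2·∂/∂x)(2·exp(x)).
2 e^{x - 2}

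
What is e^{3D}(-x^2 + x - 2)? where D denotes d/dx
- x^{2} - 5 x - 8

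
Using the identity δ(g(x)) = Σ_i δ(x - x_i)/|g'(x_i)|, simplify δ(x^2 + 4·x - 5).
\frac{\delta(x - 1) + \delta(x + 5)}{6}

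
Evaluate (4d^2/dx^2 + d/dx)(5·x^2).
10 x + 40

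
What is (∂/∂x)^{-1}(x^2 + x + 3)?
\frac{x^{3}}{3} + \frac{x^{2}}{2} + 3 x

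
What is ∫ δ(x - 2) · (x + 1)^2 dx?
9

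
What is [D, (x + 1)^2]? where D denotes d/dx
2 x + 2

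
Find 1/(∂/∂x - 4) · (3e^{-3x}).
- \frac{3 e^{- 3 x}}{7}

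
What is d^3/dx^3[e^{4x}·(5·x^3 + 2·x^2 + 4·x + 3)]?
\left(320 x^{3} + 848 x^{2} + 808 x + 462\right) e^{4 x}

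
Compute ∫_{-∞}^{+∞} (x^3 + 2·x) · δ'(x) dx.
-2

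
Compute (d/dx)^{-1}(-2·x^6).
- \frac{2 x^{7}}{7}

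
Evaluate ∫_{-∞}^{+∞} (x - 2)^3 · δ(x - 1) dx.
-1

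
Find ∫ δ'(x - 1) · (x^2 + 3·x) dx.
-5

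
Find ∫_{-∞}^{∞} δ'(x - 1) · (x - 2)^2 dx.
2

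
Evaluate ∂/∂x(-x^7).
- 7 x^{6}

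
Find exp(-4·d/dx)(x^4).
x^{4} - 16 x^{3} + 96 x^{2} - 256 x + 256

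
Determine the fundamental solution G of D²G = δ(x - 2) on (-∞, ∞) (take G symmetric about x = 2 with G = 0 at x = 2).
\frac{|x - 2|}{2}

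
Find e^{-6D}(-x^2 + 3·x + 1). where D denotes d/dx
- x^{2} + 15 x - 53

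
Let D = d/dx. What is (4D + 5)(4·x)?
20 x + 16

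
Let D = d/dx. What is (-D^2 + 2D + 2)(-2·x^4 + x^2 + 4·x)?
- 4 x^{4} - 16 x^{3} + 26 x^{2} + 12 x + 6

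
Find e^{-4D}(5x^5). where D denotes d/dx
5 x^{5} - 100 x^{4} + 800 x^{3} - 3200 x^{2} + 6400 x - 5120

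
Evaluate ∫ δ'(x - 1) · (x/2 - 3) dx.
- \frac{1}{2}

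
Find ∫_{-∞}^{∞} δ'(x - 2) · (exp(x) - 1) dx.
- e^{2}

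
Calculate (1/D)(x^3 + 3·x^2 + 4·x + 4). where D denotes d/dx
\frac{x^{4}}{4} + x^{3} + 2 x^{2} + 4 x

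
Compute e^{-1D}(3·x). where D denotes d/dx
3 x - 3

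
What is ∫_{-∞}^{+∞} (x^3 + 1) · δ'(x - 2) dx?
-12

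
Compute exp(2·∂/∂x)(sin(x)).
\sin{\left(x + 2 \right)}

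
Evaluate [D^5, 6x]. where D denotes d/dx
30D^{4}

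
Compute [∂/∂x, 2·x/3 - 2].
\frac{2}{3}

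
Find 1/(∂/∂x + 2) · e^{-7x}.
- \frac{e^{- 7 x}}{5}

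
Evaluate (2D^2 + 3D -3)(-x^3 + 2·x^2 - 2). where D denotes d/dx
3 x^{3} - 15 x^{2} + 14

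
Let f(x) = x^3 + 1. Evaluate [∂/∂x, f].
3 x^{2}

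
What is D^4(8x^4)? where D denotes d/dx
192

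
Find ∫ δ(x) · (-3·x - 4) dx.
-4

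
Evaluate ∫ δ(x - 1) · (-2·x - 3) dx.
-5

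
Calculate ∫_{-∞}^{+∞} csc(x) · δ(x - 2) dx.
\csc{\left(2 \right)}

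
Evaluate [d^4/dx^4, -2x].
-8\frac{d^{3}}{dx^{3}}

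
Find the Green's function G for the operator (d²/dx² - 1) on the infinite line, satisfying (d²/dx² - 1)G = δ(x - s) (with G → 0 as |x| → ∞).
-\frac{e^{-|x-s|}}{2}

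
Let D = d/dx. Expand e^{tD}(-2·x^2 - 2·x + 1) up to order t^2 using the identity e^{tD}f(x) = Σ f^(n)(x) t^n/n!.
- 2 t^{2} - 2 t \left(2 x + 1\right) - 2 x^{2} - 2 x + 1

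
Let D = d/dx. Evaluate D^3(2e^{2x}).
16 e^{2 x}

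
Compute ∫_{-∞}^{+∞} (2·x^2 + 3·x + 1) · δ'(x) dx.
-3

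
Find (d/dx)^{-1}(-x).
- \frac{x^{2}}{2}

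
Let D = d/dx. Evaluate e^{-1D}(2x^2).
2 x^{2} - 4 x + 2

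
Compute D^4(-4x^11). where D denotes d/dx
- 31680 x^{7}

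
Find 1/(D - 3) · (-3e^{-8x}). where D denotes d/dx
\frac{3 e^{- 8 x}}{11}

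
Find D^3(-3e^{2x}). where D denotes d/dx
- 24 e^{2 x}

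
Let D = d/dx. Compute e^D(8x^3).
8 x^{3} + 24 x^{2} + 24 x + 8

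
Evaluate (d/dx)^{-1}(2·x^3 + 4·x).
\frac{x^{4}}{2} + 2 x^{2}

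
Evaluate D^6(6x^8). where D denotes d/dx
120960 x^{2}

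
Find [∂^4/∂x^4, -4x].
-16\frac{d^{3}}{dx^{3}}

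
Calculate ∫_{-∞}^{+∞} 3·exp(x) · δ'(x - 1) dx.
- 3 e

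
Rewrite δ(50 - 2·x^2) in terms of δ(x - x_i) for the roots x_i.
\frac{\delta(x - 5) + \delta(x + 5)}{20}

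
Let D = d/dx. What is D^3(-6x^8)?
- 2016 x^{5}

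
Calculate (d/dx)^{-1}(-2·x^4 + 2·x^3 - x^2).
- \frac{2 x^{5}}{5} + \frac{x^{4}}{2} - \frac{x^{3}}{3}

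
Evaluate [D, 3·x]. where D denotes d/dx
3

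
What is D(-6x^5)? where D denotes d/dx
- 30 x^{4}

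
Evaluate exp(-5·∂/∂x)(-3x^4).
- 3 x^{4} + 60 x^{3} - 450 x^{2} + 1500 x - 1875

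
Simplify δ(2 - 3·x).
\frac{\delta(x - 2/3)}{3}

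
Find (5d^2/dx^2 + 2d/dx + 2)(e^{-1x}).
5 e^{- x}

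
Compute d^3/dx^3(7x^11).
6930 x^{8}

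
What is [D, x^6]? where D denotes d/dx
6 x^{5}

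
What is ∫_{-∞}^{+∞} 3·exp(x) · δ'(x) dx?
-3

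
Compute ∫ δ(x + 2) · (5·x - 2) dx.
-12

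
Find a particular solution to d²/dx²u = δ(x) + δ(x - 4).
\frac{|x|}{2} + \frac{|x - 4|}{2}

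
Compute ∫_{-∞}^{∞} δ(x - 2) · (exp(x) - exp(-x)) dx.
2 \sinh{\left(2 \right)}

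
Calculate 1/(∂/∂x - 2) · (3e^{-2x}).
- \frac{3 e^{- 2 x}}{4}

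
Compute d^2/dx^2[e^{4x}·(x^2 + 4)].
\left(16 x^{2} + 16 x + 66\right) e^{4 x}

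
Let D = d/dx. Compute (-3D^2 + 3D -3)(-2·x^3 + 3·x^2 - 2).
6 x^{3} - 27 x^{2} + 54 x - 12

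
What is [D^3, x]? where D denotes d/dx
3D^{2}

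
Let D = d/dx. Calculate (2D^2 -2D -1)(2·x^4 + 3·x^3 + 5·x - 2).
- 2 x^{4} - 19 x^{3} + 30 x^{2} + 31 x - 8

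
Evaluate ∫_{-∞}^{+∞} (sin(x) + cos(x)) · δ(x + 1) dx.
- \sin{\left(1 \right)} + \cos{\left(1 \right)}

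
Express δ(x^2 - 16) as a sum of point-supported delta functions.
\frac{\delta(x + 4) + \delta(x - 4)}{8}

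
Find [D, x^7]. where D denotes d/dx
7 x^{6}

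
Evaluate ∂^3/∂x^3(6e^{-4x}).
- 384 e^{- 4 x}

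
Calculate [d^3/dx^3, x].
3\frac{d^{2}}{dx^{2}}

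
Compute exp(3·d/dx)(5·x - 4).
5 x + 11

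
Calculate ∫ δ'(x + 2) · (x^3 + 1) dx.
-12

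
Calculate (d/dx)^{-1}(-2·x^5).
- \frac{x^{6}}{3}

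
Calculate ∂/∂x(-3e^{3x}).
- 9 e^{3 x}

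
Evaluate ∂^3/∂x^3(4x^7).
840 x^{4}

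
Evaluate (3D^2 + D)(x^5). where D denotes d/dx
5 x^{3} \left(x + 12\right)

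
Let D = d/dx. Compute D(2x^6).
12 x^{5}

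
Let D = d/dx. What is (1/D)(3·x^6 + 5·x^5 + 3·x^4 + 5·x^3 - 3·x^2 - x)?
\frac{3 x^{7}}{7} + \frac{5 x^{6}}{6} + \frac{3 x^{5}}{5} + \frac{5 x^{4}}{4} - x^{3} - \frac{x^{2}}{2}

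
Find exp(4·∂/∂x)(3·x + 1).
3 x + 13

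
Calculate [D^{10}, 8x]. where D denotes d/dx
80D^{9}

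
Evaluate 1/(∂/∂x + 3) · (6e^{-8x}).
- \frac{6 e^{- 8 x}}{5}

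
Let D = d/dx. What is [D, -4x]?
-4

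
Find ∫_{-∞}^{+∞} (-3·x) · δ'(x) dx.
3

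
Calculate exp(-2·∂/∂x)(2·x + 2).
2 x - 2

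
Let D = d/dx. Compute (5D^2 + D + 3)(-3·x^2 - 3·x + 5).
- 9 x^{2} - 15 x - 18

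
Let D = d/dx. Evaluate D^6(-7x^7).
- 35280 x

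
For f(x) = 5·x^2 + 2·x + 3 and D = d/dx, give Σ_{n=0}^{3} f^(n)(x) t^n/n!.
5 t^{2} + 2 t \left(5 x + 1\right) + 5 x^{2} + 2 x + 3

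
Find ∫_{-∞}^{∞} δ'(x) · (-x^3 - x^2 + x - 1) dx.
-1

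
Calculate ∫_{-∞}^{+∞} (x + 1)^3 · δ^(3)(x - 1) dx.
-6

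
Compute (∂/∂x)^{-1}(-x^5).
- \frac{x^{6}}{6}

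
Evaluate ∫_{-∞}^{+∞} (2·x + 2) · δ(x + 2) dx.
-2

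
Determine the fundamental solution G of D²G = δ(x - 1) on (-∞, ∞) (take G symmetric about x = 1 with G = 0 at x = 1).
\frac{|x - 1|}{2}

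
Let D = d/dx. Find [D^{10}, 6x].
60D^{9}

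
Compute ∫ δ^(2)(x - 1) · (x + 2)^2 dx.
2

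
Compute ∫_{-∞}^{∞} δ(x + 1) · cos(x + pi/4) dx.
\sin{\left(\frac{\pi}{4} + 1 \right)}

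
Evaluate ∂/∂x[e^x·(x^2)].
x \left(x + 2\right) e^{x}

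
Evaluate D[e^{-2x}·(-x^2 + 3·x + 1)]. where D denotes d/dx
\left(2 x^{2} - 8 x + 1\right) e^{- 2 x}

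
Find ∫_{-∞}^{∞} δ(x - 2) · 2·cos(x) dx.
2 \cos{\left(2 \right)}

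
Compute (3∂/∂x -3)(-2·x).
6 x - 6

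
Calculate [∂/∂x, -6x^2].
- 12 x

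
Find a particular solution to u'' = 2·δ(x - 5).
|x - 5|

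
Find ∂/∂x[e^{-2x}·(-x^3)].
x^{2} \left(2 x - 3\right) e^{- 2 x}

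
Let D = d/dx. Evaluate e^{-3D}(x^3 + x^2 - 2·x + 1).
x^{3} - 8 x^{2} + 19 x - 11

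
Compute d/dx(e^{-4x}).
- 4 e^{- 4 x}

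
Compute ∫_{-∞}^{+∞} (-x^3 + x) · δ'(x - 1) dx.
2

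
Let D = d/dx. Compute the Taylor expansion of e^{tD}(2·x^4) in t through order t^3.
2 x \left(4 t^{3} + 6 t^{2} x + 4 t x^{2} + x^{3}\right)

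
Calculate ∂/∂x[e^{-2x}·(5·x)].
5 \left(1 - 2 x\right) e^{- 2 x}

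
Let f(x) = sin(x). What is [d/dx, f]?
\cos{\left(x \right)}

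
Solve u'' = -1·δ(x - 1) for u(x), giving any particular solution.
-\frac{|x - 1|}{2}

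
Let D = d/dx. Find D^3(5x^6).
600 x^{3}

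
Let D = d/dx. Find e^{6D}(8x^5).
8 x^{5} + 240 x^{4} + 2880 x^{3} + 17280 x^{2} + 51840 x + 62208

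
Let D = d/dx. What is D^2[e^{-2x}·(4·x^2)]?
8 \left(2 x^{2} - 4 x + 1\right) e^{- 2 x}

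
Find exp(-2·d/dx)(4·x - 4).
4 x - 12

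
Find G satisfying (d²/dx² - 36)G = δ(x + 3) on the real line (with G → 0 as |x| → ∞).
-\frac{e^{-6|x + 3|}}{12}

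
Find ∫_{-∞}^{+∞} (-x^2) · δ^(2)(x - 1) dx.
-2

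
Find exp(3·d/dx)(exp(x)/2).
\frac{e^{x + 3}}{2}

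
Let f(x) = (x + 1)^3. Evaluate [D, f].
3 \left(x + 1\right)^{2}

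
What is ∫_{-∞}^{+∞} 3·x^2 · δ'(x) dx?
0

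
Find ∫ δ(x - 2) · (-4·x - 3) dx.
-11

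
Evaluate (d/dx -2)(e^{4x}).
2 e^{4 x}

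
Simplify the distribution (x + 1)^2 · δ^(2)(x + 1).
2\delta(x + 1)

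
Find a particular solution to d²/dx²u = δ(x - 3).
\frac{|x - 3|}{2}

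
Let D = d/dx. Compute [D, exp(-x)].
- e^{- x}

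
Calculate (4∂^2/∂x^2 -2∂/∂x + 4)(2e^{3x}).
68 e^{3 x}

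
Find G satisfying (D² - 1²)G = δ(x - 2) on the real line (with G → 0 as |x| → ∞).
-\frac{e^{-|x - 2|}}{2}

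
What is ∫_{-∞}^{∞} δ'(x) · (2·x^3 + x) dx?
-1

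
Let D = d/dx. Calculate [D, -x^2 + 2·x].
2 - 2 x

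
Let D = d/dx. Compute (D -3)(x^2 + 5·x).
- 3 x^{2} - 13 x + 5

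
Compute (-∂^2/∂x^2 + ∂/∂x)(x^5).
5 x^{3} \left(x - 4\right)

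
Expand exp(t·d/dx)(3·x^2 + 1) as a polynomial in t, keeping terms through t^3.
3 t^{2} + 6 t x + 3 x^{2} + 1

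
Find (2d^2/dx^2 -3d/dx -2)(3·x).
- 6 x - 9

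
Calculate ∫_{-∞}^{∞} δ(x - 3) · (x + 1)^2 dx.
16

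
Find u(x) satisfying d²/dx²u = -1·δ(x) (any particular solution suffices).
-\frac{|x|}{2}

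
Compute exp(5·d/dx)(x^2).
x^{2} + 10 x + 25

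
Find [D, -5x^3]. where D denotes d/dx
- 15 x^{2}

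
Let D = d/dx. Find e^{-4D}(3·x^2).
3 x^{2} - 24 x + 48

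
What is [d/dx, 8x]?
8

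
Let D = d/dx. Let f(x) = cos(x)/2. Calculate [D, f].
- \frac{\sin{\left(x \right)}}{2}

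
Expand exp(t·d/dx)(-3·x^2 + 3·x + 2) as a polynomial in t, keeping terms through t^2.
- 3 t^{2} - 3 t \left(2 x - 1\right) - 3 x^{2} + 3 x + 2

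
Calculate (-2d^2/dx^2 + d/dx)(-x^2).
4 - 2 x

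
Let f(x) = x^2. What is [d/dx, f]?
2 x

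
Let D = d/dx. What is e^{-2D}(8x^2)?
8 x^{2} - 32 x + 32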